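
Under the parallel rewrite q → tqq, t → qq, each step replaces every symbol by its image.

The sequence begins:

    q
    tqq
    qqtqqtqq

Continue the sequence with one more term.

tqqtqqqqtqqtqqqqtqqtqq

Rewriting each symbol of qqtqqtqq: q→tqq, q→tqq, t→qq, q→tqq, q→tqq, t→qq, q→tqq, q→tqq, which concatenates to tqq tqq qq tqq tqq qq tqq tqq.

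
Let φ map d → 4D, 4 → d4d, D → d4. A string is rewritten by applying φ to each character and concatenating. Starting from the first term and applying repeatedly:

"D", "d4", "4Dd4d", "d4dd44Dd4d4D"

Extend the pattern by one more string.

4Dd4d4D4Dd4dd4dd44Dd4d4Dd4dd4

Rewriting each symbol of d4dd44Dd4d4D: d→4D, 4→d4d, d→4D, d→4D, 4→d4d, 4→d4d, D→d4, d→4D, 4→d4d, d→4D, 4→d4d, D→d4, which concatenates to 4D d4d 4D 4D d4d d4d d4 4D d4d 4D d4d d4.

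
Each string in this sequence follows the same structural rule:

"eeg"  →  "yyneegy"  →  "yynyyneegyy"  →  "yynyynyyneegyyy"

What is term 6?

yynyynyynyynyyneegyyyyy

Every step adds yyn to the front and y to the end of the previous string.
From yynyynyyneegyyy, 2 further steps: yynyynyyneegyyy → yynyynyynyyneegyyyy → (answer).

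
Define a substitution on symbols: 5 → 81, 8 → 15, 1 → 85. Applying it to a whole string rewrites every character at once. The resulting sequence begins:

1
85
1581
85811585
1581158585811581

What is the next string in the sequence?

85811585858115811581158585811585

Replace each of the 16 characters of 1581158585811581 in place — 85 81 15 85 85 81 15 81 15 81 15 85 85 81 15 85 — and concatenate.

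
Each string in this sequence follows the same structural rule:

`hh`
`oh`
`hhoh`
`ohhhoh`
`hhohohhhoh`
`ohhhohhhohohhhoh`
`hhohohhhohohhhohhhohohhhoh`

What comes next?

ohhhohhhohohhhohhhohohhhohohhhohhhohohhhoh

From term 3 onward, concatenate the second-to-last term with the last: hh·oh = hhoh, oh·hhoh = ohhhoh, …
So term 8 is ohhhohhhohohhhoh·hhohohhhohohhhohhhohohhhoh.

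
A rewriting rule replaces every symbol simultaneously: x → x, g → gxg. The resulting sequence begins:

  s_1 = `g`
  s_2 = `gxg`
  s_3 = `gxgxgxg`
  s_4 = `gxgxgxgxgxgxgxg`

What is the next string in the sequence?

gxgxgxgxgxgxgxgxgxgxgxgxgxgxgxg

Replace each of the 15 characters of gxgxgxgxgxgxgxg in place — gxg x gxg x gxg x gxg x gxg x gxg x gxg x gxg — and concatenate.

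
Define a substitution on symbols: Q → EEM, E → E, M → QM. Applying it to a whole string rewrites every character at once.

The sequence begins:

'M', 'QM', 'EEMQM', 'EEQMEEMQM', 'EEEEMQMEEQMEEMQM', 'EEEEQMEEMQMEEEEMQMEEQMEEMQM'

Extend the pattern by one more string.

Replace each of the 27 characters of EEEEQMEEMQMEEEEMQMEEQMEEMQM in place — E E E E EEM QM E E QM EEM QM E E E E QM EEM QM E E EEM QM E E QM EEM QM — and concatenate.

EEEEEEMQMEEQMEEMQMEEEEQMEEMQMEEEEMQMEEQMEEMQM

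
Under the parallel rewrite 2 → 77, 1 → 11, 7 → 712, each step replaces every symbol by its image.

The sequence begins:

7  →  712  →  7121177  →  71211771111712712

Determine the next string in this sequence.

712117711117127121111111171211777121177

φ(71211771111712712) expands symbol-by-symbol to 712 11 77 11 11 712 712 11 11 11 11 712 11 77 712 11 77; joining the 17 pieces gives the next term.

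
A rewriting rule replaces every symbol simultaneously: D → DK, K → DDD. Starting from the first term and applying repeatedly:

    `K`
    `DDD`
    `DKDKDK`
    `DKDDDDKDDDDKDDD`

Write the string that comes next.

φ(DKDDDDKDDDDKDDD) expands symbol-by-symbol to DK DDD DK DK DK DK DDD DK DK DK DK DDD DK DK DK; joining the 15 pieces gives the next term.

DKDDDDKDKDKDKDDDDKDKDKDKDDDDKDKDK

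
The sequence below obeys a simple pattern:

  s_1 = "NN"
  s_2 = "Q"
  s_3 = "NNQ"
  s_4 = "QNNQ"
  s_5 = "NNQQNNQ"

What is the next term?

Each term (from the third on) is the two preceding terms concatenated in order: term 3 = NN·Q = NNQ.
So term 6 is QNNQ·NNQQNNQ.

QNNQNNQQNNQ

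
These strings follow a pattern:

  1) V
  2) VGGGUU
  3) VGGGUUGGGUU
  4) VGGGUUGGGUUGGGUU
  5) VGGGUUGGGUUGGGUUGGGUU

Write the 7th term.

The strings grow by a fixed suffix GGGUU each time.
From VGGGUUGGGUUGGGUUGGGUU, 2 further steps: VGGGUUGGGUUGGGUUGGGUU → VGGGUUGGGUUGGGUUGGGUUGGGUU → (answer).

VGGGUUGGGUUGGGUUGGGUUGGGUUGGGUU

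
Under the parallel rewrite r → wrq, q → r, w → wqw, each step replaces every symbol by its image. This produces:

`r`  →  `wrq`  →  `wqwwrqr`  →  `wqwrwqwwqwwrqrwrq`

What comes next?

Rewriting the 17 symbols of wqwrwqwwqwwrqrwrq one by one yields wqw r wqw wrq wqw r wqw wqw r wqw wqw wrq r wrq wqw wrq r; concatenated:

wqwrwqwwrqwqwrwqwwqwrwqwwqwwrqrwrqwqwwrqr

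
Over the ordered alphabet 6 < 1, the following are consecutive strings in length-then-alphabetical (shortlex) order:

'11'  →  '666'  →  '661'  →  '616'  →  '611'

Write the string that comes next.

166

The successor of 611 increments the rightmost position that isn't already 1 and resets every position after it to 6.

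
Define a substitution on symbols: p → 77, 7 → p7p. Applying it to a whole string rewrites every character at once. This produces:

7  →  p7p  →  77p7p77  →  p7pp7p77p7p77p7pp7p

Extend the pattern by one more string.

77p7p7777p7p77p7pp7p77p7p77p7pp7p77p7p7777p7p77

Applying the rule to each of the 19 symbols of p7pp7p77p7p77p7pp7p gives the pieces 77 p7p 77 77 p7p 77 p7p p7p 77 p7p 77 p7p p7p 77 p7p 77 77 p7p 77, which concatenate to the answer.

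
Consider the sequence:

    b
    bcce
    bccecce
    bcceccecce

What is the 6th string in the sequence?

The strings grow by a fixed suffix cce each time.
From bcceccecce, 2 further steps: bcceccecce → bccecceccecce → (answer).

bcceccecceccecce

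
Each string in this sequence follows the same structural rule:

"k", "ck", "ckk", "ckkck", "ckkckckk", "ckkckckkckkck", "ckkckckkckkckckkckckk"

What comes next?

ckkckckkckkckckkckckkckkckckkckkck

Each term (from the third on) is the previous term followed by the one before it: term 3 = ck·k = ckk.
Continuing: ckkckckkckkckckkckckk · ckkckckkckkck gives term 8.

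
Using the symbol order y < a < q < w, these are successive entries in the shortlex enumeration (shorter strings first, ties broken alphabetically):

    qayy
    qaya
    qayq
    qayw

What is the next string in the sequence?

The successor of qayw increments the rightmost position that isn't already w and resets every position after it to y.

qaay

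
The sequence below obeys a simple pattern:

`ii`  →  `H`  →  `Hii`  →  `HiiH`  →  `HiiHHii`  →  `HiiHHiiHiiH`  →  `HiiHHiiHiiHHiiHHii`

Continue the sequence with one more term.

This is a Fibonacci-style word recurrence s(k) = s(k−1)·s(k−2): e.g. H·ii = Hii.
Continuing: HiiHHiiHiiHHiiHHii · HiiHHiiHiiH gives term 8.

HiiHHiiHiiHHiiHHiiHiiHHiiHiiH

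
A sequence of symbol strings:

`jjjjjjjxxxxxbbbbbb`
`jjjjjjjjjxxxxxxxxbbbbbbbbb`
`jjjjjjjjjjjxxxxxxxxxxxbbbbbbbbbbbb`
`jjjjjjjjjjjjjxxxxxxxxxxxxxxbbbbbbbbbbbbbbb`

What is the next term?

jjjjjjjjjjjjjjjxxxxxxxxxxxxxxxxxbbbbbbbbbbbbbbbbbb

Reading off run lengths: j runs 7, 9, 11, 13; x runs 5, 8, 11, 14; b runs 6, 9, 12, 15 — each is linear in n, where the shown terms are n = 2, 3, 4, 5.
At n = 6 the blocks have lengths 15, 17, 18.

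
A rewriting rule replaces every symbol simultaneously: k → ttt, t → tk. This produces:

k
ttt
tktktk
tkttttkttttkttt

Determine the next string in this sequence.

tkttttktktktkttttktktktkttttktktk

Applying the rule to each of the 15 symbols of tkttttkttttkttt gives the pieces tk ttt tk tk tk tk ttt tk tk tk tk ttt tk tk tk, which concatenate to the answer.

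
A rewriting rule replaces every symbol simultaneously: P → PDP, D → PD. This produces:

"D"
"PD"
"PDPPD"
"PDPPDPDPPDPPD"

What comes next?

PDPPDPDPPDPPDPDPPDPDPPDPPDPDPPDPPD

φ(PDPPDPDPPDPPD) expands symbol-by-symbol to PDP PD PDP PDP PD PDP PD PDP PDP PD PDP PDP PD; joining the 13 pieces gives the next term.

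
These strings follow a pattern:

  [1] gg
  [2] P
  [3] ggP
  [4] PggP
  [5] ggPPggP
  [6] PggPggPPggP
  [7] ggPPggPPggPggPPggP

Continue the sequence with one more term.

PggPggPPggPggPPggPPggPggPPggP

Each term (from the third on) is the two preceding terms concatenated in order: term 3 = gg·P = ggP.
Continuing: PggPggPPggP · ggPPggPPggPggPPggP gives term 8.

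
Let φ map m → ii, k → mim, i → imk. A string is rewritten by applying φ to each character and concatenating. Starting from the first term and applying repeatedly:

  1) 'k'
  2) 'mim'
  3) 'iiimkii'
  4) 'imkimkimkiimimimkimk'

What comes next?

imkiimimimkiimimimkiimimimkimkiiimkiiimkiimimimkiimim

φ(imkimkimkiimimimkimk) expands symbol-by-symbol to imk ii mim imk ii mim imk ii mim imk imk ii imk ii imk ii mim imk ii mim; joining the 20 pieces gives the next term.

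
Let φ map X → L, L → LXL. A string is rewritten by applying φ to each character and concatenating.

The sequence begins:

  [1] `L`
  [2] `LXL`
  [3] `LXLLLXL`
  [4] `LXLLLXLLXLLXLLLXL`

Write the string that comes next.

Applying the rule to each of the 17 symbols of LXLLLXLLXLLXLLLXL gives the pieces LXL L LXL LXL LXL L LXL LXL L LXL LXL L LXL LXL LXL L LXL, which concatenate to the answer.

LXLLLXLLXLLXLLLXLLXLLLXLLXLLLXLLXLLXLLLXL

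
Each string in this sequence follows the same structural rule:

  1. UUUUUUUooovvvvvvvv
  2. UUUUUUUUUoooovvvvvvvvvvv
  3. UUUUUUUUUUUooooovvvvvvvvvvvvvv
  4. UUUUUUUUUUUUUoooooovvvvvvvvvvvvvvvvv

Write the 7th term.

The n-th term is 2n+1 U's then n o's then 3n-1 v's, where the shown terms are n = 3, 4, 5, 6.
Setting n = 9 gives 19, 9, 26 characters in each block.

UUUUUUUUUUUUUUUUUUUooooooooovvvvvvvvvvvvvvvvvvvvvvvvvv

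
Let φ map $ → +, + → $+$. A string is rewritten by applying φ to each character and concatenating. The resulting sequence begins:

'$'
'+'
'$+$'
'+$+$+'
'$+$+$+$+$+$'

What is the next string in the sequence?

+$+$+$+$+$+$+$+$+$+$+

Expanding $+$+$+$+$+$: $→+, +→$+$, $→+, +→$+$, $→+, +→$+$, $→+, +→$+$, $→+, +→$+$, $→+. Concatenated: + $+$ + $+$ + $+$ + $+$ + $+$ +.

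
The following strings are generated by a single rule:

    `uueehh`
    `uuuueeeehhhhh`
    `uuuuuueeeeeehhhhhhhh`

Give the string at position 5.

uuuuuuuuuueeeeeeeeeehhhhhhhhhhhhhh

The n-th term is 2n u's then 2n e's then 3n-1 h's (n = 1, 2, …).
Setting n = 5 gives 10, 10, 14 characters in each block.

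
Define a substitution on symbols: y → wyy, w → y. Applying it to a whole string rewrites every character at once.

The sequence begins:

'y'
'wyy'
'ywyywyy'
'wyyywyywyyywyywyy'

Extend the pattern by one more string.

φ(wyyywyywyyywyywyy) expands symbol-by-symbol to y wyy wyy wyy y wyy wyy y wyy wyy wyy y wyy wyy y wyy wyy; joining the 17 pieces gives the next term.

ywyywyywyyywyywyyywyywyywyyywyywyyywyywyy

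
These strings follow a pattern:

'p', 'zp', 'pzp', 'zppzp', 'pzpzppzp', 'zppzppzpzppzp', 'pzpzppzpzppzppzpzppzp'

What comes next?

From term 3 onward, concatenate the second-to-last term with the last: p·zp = pzp, zp·pzp = zppzp, …
The next term joins zppzppzpzppzp and pzpzppzpzppzppzpzppzp.

zppzppzpzppzppzpzppzpzppzppzpzppzp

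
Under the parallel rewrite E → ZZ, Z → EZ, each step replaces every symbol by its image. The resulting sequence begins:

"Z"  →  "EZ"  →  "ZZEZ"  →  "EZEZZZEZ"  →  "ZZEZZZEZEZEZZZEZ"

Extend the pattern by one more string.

EZEZZZEZEZEZZZEZZZEZZZEZEZEZZZEZ

Applying the rule to each of the 16 symbols of ZZEZZZEZEZEZZZEZ gives the pieces EZ EZ ZZ EZ EZ EZ ZZ EZ ZZ EZ ZZ EZ EZ EZ ZZ EZ, which concatenate to the answer.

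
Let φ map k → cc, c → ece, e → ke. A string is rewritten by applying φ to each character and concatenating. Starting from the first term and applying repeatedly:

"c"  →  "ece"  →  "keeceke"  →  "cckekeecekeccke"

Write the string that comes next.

Rewriting the 15 symbols of cckekeecekeccke one by one yields ece ece cc ke cc ke ke ece ke cc ke ece ece cc ke; concatenated:

eceececckecckekeecekecckeeceececcke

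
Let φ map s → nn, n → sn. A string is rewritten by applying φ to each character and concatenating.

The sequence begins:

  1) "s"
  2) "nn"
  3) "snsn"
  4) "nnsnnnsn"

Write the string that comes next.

snsnnnsnsnsnnnsn

Apply φ to nnsnnnsn symbol by symbol: n→sn, n→sn, s→nn, n→sn, n→sn, n→sn, s→nn, n→sn; joined: sn sn nn sn sn sn nn sn.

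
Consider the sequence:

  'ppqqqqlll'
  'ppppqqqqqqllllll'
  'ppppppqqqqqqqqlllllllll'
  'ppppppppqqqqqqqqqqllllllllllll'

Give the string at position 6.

ppppppppppppqqqqqqqqqqqqqqllllllllllllllllll

Term n consists of 2n p's, followed by 2n+2 q's, followed by 3n l's (n = 1, 2, …).
Setting n = 6 gives 12, 14, 18 characters in each block.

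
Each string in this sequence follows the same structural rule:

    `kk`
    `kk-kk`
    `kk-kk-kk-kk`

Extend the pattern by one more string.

kk-kk-kk-kk-kk-kk-kk-kk

s(k+1) = s(k)·-·s(k) — each term doubles the last with '-' between the halves.
So the next term is two copies of kk-kk-kk-kk with '-' between the halves.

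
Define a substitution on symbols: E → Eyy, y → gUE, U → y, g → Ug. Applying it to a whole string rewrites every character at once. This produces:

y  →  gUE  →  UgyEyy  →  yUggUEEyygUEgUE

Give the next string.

Rewriting the 15 symbols of yUggUEEyygUEgUE one by one yields gUE y Ug Ug y Eyy Eyy gUE gUE Ug y Eyy Ug y Eyy; concatenated:

gUEyUgUgyEyyEyygUEgUEUgyEyyUgyEyy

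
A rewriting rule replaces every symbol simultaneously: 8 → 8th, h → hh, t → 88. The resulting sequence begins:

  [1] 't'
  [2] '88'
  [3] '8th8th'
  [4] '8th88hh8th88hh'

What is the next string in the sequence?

8th88hh8th8thhhhh8th88hh8th8thhhhh

Replace each of the 14 characters of 8th88hh8th88hh in place — 8th 88 hh 8th 8th hh hh 8th 88 hh 8th 8th hh hh — and concatenate.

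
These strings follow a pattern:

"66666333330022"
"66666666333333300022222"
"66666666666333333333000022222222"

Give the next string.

The n-th term is 3n+2 6's then 2n+3 3's then n+1 0's then 3n-1 2's (n = 1, 2, …).
At n = 4 the blocks have lengths 14, 11, 5, 11.

66666666666666333333333330000022222222222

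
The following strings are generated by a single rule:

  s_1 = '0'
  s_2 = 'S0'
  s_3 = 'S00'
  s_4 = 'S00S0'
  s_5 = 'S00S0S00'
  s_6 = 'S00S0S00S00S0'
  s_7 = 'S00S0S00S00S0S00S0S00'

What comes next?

From term 3 onward, concatenate the last term with the second-to-last: S0·0 = S00, S00·S0 = S00S0, …
Continuing: S00S0S00S00S0S00S0S00 · S00S0S00S00S0 gives term 8.

S00S0S00S00S0S00S0S00S00S0S00S00S0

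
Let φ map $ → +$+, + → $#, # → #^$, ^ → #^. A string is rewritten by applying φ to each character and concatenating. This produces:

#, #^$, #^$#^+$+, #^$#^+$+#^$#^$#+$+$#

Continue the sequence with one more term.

φ(#^$#^+$+#^$#^$#+$+$#) expands symbol-by-symbol to #^$ #^ +$+ #^$ #^ $# +$+ $# #^$ #^ +$+ #^$ #^ +$+ #^$ $# +$+ $# +$+ #^$; joining the 20 pieces gives the next term.

#^$#^+$+#^$#^$#+$+$##^$#^+$+#^$#^+$+#^$$#+$+$#+$+#^$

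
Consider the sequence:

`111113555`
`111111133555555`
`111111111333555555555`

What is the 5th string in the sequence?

Reading off run lengths: 1 runs 5, 7, 9; 3 runs 1, 2, 3; 5 runs 3, 6, 9 — each is linear in n (n = 1, 2, …).
For term 5, n = 5, so the run lengths are 13, 5, 15.

111111111111133333555555555555555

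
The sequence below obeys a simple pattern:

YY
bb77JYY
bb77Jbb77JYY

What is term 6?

Every step adds bb77J at the front: s(k+1) = bb77J·s(k).
From bb77Jbb77JYY, 3 further steps: bb77Jbb77JYY → bb77Jbb77Jbb77JYY → bb77Jbb77Jbb77Jbb77JYY → (answer).

bb77Jbb77Jbb77Jbb77Jbb77JYY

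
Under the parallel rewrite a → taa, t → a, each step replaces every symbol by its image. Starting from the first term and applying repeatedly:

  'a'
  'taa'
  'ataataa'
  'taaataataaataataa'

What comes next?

φ(taaataataaataataa) expands symbol-by-symbol to a taa taa taa a taa taa a taa taa taa a taa taa a taa taa; joining the 17 pieces gives the next term.

ataataataaataataaataataataaataataaataataa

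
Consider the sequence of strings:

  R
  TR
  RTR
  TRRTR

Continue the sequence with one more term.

RTRTRRTR

Each term (from the third on) is the two preceding terms concatenated in order: term 3 = R·TR = RTR.
The next term joins RTR and TRRTR.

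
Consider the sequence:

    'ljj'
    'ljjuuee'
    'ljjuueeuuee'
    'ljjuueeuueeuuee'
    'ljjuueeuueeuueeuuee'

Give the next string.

Every step adds uuee to the end: s(k+1) = s(k)·uuee.
Applying this once more to ljjuueeuueeuueeuuee:

ljjuueeuueeuueeuueeuuee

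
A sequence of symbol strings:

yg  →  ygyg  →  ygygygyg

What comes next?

ygygygygygygygyg

s(k+1) = s(k)·s(k) — each term doubles the last.
So the next term is two copies of ygygygyg.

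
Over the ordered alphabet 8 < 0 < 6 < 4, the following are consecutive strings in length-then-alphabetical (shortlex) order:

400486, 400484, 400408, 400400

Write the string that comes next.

Find the rightmost character of 400400 below 4, bump it to the next letter, and reset everything to its right to 8.

400406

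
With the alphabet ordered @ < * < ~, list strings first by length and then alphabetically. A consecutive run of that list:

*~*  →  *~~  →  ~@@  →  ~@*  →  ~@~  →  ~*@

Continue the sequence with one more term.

~**

Treat ~*@ as a base-3 numeral over the given alphabet and add one, carrying through any trailing ~'s.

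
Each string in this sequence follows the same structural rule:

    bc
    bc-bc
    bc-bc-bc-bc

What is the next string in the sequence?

Every step duplicates the string with '-' between the halves.
Doubling bc-bc-bc-bc with '-' between the halves:

bc-bc-bc-bc-bc-bc-bc-bc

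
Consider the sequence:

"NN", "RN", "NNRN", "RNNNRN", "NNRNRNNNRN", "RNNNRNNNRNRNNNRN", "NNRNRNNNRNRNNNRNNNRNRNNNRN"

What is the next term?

RNNNRNNNRNRNNNRNNNRNRNNNRNRNNNRNNNRNRNNNRN

This is a Fibonacci-style word recurrence s(k) = s(k−2)·s(k−1): e.g. NN·RN = NNRN.
Continuing: RNNNRNNNRNRNNNRN · NNRNRNNNRNRNNNRNNNRNRNNNRN gives term 8.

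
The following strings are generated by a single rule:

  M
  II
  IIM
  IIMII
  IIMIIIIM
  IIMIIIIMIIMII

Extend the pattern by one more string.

Each term (from the third on) is the previous term followed by the one before it: term 3 = II·M = IIM.
So term 7 is IIMIIIIMIIMII·IIMIIIIM.

IIMIIIIMIIMIIIIMIIIIM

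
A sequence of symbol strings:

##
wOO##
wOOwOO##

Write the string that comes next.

Each term is the previous one with wOO prepended.
Applying this once more to wOOwOO##:

wOOwOOwOO##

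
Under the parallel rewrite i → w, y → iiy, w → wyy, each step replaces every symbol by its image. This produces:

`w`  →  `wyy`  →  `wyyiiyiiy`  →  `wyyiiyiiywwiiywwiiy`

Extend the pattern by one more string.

wyyiiyiiywwiiywwiiywyywyywwiiywyywyywwiiy

φ(wyyiiyiiywwiiywwiiy) expands symbol-by-symbol to wyy iiy iiy w w iiy w w iiy wyy wyy w w iiy wyy wyy w w iiy; joining the 19 pieces gives the next term.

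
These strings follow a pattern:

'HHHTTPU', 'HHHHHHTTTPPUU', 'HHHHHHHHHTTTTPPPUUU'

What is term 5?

HHHHHHHHHHHHHHHTTTTTTPPPPPUUUUU

Term n consists of 3n H's, followed by n+1 T's, followed by n P's, followed by n U's (n = 1, 2, …).
At n = 5 the blocks have lengths 15, 6, 5, 5.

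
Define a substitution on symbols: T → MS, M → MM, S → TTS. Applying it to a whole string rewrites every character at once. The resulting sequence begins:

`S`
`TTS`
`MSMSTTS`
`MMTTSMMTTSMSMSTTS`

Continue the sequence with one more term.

Rewriting the 17 symbols of MMTTSMMTTSMSMSTTS one by one yields MM MM MS MS TTS MM MM MS MS TTS MM TTS MM TTS MS MS TTS; concatenated:

MMMMMSMSTTSMMMMMSMSTTSMMTTSMMTTSMSMSTTS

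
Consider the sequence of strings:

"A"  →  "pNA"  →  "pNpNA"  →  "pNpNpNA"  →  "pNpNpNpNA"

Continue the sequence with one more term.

Each term is the previous one with pN prepended.
So the next term is pN·pNpNpNpNA.

pNpNpNpNpNA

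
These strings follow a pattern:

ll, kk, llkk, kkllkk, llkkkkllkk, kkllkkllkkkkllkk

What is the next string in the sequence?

llkkkkllkkkkllkkllkkkkllkk

From term 3 onward, concatenate the second-to-last term with the last: ll·kk = llkk, kk·llkk = kkllkk, …
The next term joins llkkkkllkk and kkllkkllkkkkllkk.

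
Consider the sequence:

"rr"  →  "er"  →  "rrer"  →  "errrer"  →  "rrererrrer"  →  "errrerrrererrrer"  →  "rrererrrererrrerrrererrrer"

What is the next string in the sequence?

errrerrrererrrerrrererrrererrrerrrererrrer

From term 3 onward, concatenate the second-to-last term with the last: rr·er = rrer, er·rrer = errrer, …
So term 8 is errrerrrererrrer·rrererrrererrrerrrererrrer.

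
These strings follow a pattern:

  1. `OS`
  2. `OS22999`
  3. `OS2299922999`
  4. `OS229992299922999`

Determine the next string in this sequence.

OS22999229992299922999

Each term is the previous one with 22999 appended.
So the next term is OS229992299922999·22999.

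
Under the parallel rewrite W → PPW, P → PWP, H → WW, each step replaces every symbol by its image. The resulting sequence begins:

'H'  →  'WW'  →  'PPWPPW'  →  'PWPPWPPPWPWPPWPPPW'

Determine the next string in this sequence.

φ(PWPPWPPPWPWPPWPPPW) expands symbol-by-symbol to PWP PPW PWP PWP PPW PWP PWP PWP PPW PWP PPW PWP PWP PPW PWP PWP PWP PPW; joining the 18 pieces gives the next term.

PWPPPWPWPPWPPPWPWPPWPPWPPPWPWPPPWPWPPWPPPWPWPPWPPWPPPW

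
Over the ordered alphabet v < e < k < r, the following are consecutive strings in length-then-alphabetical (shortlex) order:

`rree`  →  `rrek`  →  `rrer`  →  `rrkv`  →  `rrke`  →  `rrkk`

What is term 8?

Continuing the enumeration 2 steps past rrkk: rrkk → rrkr → (answer).

rrrv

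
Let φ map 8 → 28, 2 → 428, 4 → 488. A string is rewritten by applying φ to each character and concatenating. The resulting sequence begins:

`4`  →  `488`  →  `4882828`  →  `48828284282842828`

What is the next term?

4882828428284282848842828428284884282842828

Applying the rule to each of the 17 symbols of 48828284282842828 gives the pieces 488 28 28 428 28 428 28 488 428 28 428 28 488 428 28 428 28, which concatenate to the answer.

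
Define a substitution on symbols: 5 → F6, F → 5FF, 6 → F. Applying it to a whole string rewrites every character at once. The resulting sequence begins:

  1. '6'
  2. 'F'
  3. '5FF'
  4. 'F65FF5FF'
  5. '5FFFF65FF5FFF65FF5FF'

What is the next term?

F65FF5FF5FF5FFFF65FF5FFF65FF5FF5FFFF65FF5FFF65FF5FF

Replace each of the 20 characters of 5FFFF65FF5FFF65FF5FF in place — F6 5FF 5FF 5FF 5FF F F6 5FF 5FF F6 5FF 5FF 5FF F F6 5FF 5FF F6 5FF 5FF — and concatenate.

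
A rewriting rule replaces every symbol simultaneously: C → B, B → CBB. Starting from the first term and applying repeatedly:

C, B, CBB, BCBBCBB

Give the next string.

Apply φ to BCBBCBB symbol by symbol: B→CBB, C→B, B→CBB, B→CBB, C→B, B→CBB, B→CBB; joined: CBB B CBB CBB B CBB CBB.

CBBBCBBCBBBCBBCBB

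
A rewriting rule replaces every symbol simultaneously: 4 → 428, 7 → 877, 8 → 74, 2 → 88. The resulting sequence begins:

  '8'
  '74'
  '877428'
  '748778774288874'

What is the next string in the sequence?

Applying the rule to each of the 15 symbols of 748778774288874 gives the pieces 877 428 74 877 877 74 877 877 428 88 74 74 74 877 428, which concatenate to the answer.

877428748778777487787742888747474877428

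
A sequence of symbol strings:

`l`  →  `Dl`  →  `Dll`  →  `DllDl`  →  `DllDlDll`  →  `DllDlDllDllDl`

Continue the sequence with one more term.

Each term (from the third on) is the previous term followed by the one before it: term 3 = Dl·l = Dll.
So term 7 is DllDlDllDllDl·DllDlDll.

DllDlDllDllDlDllDlDll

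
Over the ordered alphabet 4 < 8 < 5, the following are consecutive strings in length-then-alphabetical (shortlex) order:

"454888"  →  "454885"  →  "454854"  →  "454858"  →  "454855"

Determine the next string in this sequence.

454544

Find the rightmost character of 454855 below 5, bump it to the next letter, and reset everything to its right to 4.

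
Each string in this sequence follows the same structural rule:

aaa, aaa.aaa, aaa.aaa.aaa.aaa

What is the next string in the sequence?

aaa.aaa.aaa.aaa.aaa.aaa.aaa.aaa

Each string is two copies of the previous one joined by '.'.
So the next term is two copies of aaa.aaa.aaa.aaa with '.' between the halves.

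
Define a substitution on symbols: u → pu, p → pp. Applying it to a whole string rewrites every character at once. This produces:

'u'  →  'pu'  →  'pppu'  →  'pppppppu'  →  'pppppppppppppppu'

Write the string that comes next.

Replace each of the 16 characters of pppppppppppppppu in place — pp pp pp pp pp pp pp pp pp pp pp pp pp pp pp pu — and concatenate.

pppppppppppppppppppppppppppppppu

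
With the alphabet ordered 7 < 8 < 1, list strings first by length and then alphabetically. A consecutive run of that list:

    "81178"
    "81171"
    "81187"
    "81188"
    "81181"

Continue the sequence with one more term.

Find the rightmost character of 81181 below 1, bump it to the next letter, and reset everything to its right to 7.

81117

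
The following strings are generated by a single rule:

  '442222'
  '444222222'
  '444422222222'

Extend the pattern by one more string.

444442222222222

Term n consists of n 4's, followed by 2n 2's, where the shown terms are n = 2, 3, 4.
Setting n = 5 gives 5, 10 characters in each block.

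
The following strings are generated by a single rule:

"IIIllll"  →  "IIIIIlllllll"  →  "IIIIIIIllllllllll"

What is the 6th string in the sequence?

IIIIIIIIIIIIIlllllllllllllllllll

Reading off run lengths: I runs 3, 5, 7; l runs 4, 7, 10 — each is linear in n (n = 1, 2, …).
Setting n = 6 gives 13, 19 characters in each block.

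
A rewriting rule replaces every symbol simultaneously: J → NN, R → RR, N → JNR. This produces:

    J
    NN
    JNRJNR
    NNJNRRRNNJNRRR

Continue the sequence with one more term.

JNRJNRNNJNRRRRRRRJNRJNRNNJNRRRRRRR

Applying the rule to each of the 14 symbols of NNJNRRRNNJNRRR gives the pieces JNR JNR NN JNR RR RR RR JNR JNR NN JNR RR RR RR, which concatenate to the answer.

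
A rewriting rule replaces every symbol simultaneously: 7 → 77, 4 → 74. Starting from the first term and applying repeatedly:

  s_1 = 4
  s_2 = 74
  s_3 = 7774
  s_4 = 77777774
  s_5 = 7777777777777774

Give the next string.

Replace each of the 16 characters of 7777777777777774 in place — 77 77 77 77 77 77 77 77 77 77 77 77 77 77 77 74 — and concatenate.

77777777777777777777777777777774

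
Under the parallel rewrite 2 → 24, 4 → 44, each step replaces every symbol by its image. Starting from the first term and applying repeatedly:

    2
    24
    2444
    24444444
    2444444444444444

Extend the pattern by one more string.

Rewriting the 16 symbols of 2444444444444444 one by one yields 24 44 44 44 44 44 44 44 44 44 44 44 44 44 44 44; concatenated:

24444444444444444444444444444444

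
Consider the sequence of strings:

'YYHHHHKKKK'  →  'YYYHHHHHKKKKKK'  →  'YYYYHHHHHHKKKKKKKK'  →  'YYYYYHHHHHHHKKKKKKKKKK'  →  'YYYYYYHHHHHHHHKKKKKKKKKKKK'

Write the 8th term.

Term n consists of n Y's, followed by n+2 H's, followed by 2n K's, where the shown terms are n = 2, 3, 4, 5, 6.
At n = 9 the blocks have lengths 9, 11, 18.

YYYYYYYYYHHHHHHHHHHHKKKKKKKKKKKKKKKKKK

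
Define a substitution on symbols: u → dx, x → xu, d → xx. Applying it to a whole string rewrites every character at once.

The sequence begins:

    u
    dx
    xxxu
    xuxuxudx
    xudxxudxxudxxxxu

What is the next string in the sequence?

Applying the rule to each of the 16 symbols of xudxxudxxudxxxxu gives the pieces xu dx xx xu xu dx xx xu xu dx xx xu xu xu xu dx, which concatenate to the answer.

xudxxxxuxudxxxxuxudxxxxuxuxuxudx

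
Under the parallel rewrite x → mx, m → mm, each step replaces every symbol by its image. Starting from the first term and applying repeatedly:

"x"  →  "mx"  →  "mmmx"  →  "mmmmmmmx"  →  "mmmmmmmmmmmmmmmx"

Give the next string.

Rewriting the 16 symbols of mmmmmmmmmmmmmmmx one by one yields mm mm mm mm mm mm mm mm mm mm mm mm mm mm mm mx; concatenated:

mmmmmmmmmmmmmmmmmmmmmmmmmmmmmmmx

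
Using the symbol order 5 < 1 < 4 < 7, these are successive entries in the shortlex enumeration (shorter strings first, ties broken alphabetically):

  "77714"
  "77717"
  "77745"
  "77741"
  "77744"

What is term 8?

Continuing the enumeration 3 steps past 77744: 77744 → 77747 → 77775 → (answer).

77771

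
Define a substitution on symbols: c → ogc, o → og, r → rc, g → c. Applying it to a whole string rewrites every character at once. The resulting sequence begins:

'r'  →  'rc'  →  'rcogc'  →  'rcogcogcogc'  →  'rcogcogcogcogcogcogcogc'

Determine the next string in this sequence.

Replace each of the 23 characters of rcogcogcogcogcogcogcogc in place — rc ogc og c ogc og c ogc og c ogc og c ogc og c ogc og c ogc og c ogc — and concatenate.

rcogcogcogcogcogcogcogcogcogcogcogcogcogcogcogc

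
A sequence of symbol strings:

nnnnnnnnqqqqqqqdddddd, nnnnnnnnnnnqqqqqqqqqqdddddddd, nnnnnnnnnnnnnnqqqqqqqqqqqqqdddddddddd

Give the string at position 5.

Each string has the form n^{3n+2} q^{3n+1} d^{2n+2}, where the shown terms are n = 2, 3, 4.
For term 5, n = 6, so the run lengths are 20, 19, 14.

nnnnnnnnnnnnnnnnnnnnqqqqqqqqqqqqqqqqqqqdddddddddddddd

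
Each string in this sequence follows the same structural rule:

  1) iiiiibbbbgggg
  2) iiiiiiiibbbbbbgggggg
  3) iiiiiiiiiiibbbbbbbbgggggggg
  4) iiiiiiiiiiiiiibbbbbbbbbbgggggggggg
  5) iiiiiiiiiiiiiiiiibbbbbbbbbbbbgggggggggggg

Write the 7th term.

Term n consists of 3n+2 i's, followed by 2n+2 b's, followed by 2n+2 g's (n = 1, 2, …).
For term 7, n = 7, so the run lengths are 23, 16, 16.

iiiiiiiiiiiiiiiiiiiiiiibbbbbbbbbbbbbbbbgggggggggggggggg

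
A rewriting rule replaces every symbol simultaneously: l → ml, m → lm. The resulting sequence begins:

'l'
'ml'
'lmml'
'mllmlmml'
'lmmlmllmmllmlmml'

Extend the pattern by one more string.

mllmlmmllmmlmllmlmmlmllmmllmlmml

Replace each of the 16 characters of lmmlmllmmllmlmml in place — ml lm lm ml lm ml ml lm lm ml ml lm ml lm lm ml — and concatenate.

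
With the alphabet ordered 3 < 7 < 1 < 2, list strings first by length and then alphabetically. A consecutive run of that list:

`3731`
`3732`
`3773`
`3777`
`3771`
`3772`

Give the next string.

The successor of 3772 increments the rightmost position that isn't already 2 and resets every position after it to 3.

3713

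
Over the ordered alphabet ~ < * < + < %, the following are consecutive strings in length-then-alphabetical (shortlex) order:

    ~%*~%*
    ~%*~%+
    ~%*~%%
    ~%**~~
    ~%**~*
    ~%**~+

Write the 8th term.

~%***~

Advancing 2 positions from ~%**~+ through ~%**~+ → ~%**~% reaches term 8.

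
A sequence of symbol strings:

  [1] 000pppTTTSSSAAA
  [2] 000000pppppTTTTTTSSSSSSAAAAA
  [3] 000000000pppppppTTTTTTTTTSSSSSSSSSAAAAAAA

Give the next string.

Term n consists of 3n 0's, followed by 2n+1 p's, followed by 3n T's, followed by 3n S's, followed by 2n+1 A's (n = 1, 2, …).
At n = 4 the blocks have lengths 12, 9, 12, 12, 9.

000000000000pppppppppTTTTTTTTTTTTSSSSSSSSSSSSAAAAAAAAA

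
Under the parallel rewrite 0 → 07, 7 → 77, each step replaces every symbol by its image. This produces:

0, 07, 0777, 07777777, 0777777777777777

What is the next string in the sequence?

Applying the rule to each of the 16 symbols of 0777777777777777 gives the pieces 07 77 77 77 77 77 77 77 77 77 77 77 77 77 77 77, which concatenate to the answer.

07777777777777777777777777777777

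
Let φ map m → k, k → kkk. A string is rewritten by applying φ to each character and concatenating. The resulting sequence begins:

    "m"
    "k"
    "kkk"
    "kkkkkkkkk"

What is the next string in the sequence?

kkkkkkkkkkkkkkkkkkkkkkkkkkk

Rewriting each symbol of kkkkkkkkk: k→kkk, k→kkk, k→kkk, k→kkk, k→kkk, k→kkk, k→kkk, k→kkk, k→kkk, which concatenates to kkk kkk kkk kkk kkk kkk kkk kkk kkk.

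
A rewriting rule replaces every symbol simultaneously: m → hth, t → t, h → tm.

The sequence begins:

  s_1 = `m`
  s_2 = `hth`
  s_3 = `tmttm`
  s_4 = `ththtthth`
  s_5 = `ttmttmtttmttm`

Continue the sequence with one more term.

tththtththttththtthth

Replace each of the 13 characters of ttmttmtttmttm in place — t t hth t t hth t t t hth t t hth — and concatenate.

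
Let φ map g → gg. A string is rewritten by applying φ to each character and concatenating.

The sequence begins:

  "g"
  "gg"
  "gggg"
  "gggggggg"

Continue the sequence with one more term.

gggggggggggggggg

Apply φ to gggggggg symbol by symbol: g→gg, g→gg, g→gg, g→gg, g→gg, g→gg, g→gg, g→gg; joined: gg gg gg gg gg gg gg gg.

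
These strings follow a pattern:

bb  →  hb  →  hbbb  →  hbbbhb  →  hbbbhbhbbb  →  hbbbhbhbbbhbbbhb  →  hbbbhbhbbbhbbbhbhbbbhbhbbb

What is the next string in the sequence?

hbbbhbhbbbhbbbhbhbbbhbhbbbhbbbhbhbbbhbbbhb

From term 3 onward, concatenate the last term with the second-to-last: hb·bb = hbbb, hbbb·hb = hbbbhb, …
The next term joins hbbbhbhbbbhbbbhbhbbbhbhbbb and hbbbhbhbbbhbbbhb.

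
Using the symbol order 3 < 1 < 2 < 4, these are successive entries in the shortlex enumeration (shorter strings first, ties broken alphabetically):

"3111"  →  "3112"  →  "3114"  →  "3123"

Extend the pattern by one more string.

The successor of 3123 increments the rightmost position that isn't already 4 and resets every position after it to 3.

3121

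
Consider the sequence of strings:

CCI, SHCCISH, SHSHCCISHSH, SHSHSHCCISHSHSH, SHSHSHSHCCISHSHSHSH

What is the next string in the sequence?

s(k+1) = SH·s(k)·SH, so each term gains SH as a prefix and SH as a suffix.
So the next term is SH·SHSHSHSHCCISHSHSHSH·SH.

SHSHSHSHSHCCISHSHSHSHSH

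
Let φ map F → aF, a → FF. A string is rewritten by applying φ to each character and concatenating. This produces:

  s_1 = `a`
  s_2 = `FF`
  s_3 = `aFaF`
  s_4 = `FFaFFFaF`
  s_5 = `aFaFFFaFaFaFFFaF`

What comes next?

Replace each of the 16 characters of aFaFFFaFaFaFFFaF in place — FF aF FF aF aF aF FF aF FF aF FF aF aF aF FF aF — and concatenate.

FFaFFFaFaFaFFFaFFFaFFFaFaFaFFFaF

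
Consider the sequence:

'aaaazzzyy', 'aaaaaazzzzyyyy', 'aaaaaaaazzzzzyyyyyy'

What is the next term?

Term n consists of 2n+2 a's, followed by n+2 z's, followed by 2n y's (n = 1, 2, …).
For the next term, n = 4, so the run lengths are 10, 6, 8.

aaaaaaaaaazzzzzzyyyyyyyy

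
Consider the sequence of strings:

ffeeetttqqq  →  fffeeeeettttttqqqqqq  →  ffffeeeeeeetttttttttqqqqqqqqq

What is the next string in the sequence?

fffffeeeeeeeeettttttttttttqqqqqqqqqqqq

Reading off run lengths: f runs 2, 3, 4; e runs 3, 5, 7; t runs 3, 6, 9; q runs 3, 6, 9 — each is linear in n (n = 1, 2, …).
For the next term, n = 4, so the run lengths are 5, 9, 12, 12.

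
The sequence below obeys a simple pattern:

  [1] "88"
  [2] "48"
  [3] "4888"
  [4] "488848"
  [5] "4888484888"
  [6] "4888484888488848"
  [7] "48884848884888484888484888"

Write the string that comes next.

Each term (from the third on) is the previous term followed by the one before it: term 3 = 48·88 = 4888.
The next term joins 48884848884888484888484888 and 4888484888488848.

488848488848884848884848884888484888488848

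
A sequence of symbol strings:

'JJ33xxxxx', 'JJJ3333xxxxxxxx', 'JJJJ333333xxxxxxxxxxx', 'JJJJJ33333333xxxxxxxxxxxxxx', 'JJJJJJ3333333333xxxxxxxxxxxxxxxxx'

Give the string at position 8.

The n-th term is n J's then 2n-2 3's then 3n-1 x's, where the shown terms are n = 2, 3, 4, 5, 6.
Setting n = 9 gives 9, 16, 26 characters in each block.

JJJJJJJJJ3333333333333333xxxxxxxxxxxxxxxxxxxxxxxxxx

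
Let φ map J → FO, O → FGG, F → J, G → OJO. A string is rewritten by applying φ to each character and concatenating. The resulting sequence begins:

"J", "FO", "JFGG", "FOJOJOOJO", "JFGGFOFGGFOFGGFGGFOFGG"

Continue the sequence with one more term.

Replace each of the 22 characters of JFGGFOFGGFOFGGFGGFOFGG in place — FO J OJO OJO J FGG J OJO OJO J FGG J OJO OJO J OJO OJO J FGG J OJO OJO — and concatenate.

FOJOJOOJOJFGGJOJOOJOJFGGJOJOOJOJOJOOJOJFGGJOJOOJO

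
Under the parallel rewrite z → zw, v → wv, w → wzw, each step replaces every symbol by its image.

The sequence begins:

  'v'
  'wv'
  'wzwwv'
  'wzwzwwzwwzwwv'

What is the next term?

wzwzwwzwzwwzwwzwzwwzwwzwzwwzwwzwwv

Applying the rule to each of the 13 symbols of wzwzwwzwwzwwv gives the pieces wzw zw wzw zw wzw wzw zw wzw wzw zw wzw wzw wv, which concatenate to the answer.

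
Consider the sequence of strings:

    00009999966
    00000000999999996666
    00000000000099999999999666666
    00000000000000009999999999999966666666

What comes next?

00000000000000000000999999999999999996666666666

Each string has the form 0^{4n} 9^{3n+2} 6^{2n} (n = 1, 2, …).
Setting n = 5 gives 20, 17, 10 characters in each block.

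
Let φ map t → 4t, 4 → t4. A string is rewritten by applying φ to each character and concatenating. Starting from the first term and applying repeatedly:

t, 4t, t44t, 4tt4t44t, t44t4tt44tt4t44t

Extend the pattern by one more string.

φ(t44t4tt44tt4t44t) expands symbol-by-symbol to 4t t4 t4 4t t4 4t 4t t4 t4 4t 4t t4 4t t4 t4 4t; joining the 16 pieces gives the next term.

4tt4t44tt44t4tt4t44t4tt44tt4t44t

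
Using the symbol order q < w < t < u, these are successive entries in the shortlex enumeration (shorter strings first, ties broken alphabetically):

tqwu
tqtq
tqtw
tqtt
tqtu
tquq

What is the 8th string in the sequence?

Stepping forward 2 times from tquq: tquq → tquw, then the target.

tqut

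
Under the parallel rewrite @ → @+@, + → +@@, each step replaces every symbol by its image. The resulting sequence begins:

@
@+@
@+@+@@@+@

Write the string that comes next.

Expanding @+@+@@@+@: @→@+@, +→+@@, @→@+@, +→+@@, @→@+@, @→@+@, @→@+@, +→+@@, @→@+@. Concatenated: @+@ +@@ @+@ +@@ @+@ @+@ @+@ +@@ @+@.

@+@+@@@+@+@@@+@@+@@+@+@@@+@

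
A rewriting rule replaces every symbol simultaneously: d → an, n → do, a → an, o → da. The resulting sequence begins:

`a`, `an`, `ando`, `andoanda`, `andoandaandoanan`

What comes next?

Replace each of the 16 characters of andoandaandoanan in place — an do an da an do an an an do an da an do an do — and concatenate.

andoandaandoananandoandaandoando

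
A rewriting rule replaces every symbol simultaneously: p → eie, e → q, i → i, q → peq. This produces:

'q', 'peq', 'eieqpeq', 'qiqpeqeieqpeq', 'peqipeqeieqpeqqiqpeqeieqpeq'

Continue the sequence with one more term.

φ(peqipeqeieqpeqqiqpeqeieqpeq) expands symbol-by-symbol to eie q peq i eie q peq q i q peq eie q peq peq i peq eie q peq q i q peq eie q peq; joining the 27 pieces gives the next term.

eieqpeqieieqpeqqiqpeqeieqpeqpeqipeqeieqpeqqiqpeqeieqpeq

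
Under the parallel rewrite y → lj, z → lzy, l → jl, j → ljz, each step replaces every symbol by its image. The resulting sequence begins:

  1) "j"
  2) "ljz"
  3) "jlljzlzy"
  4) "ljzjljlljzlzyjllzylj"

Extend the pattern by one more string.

jlljzlzyljzjlljzjljlljzlzyjllzyljljzjljllzyljjlljz

φ(ljzjljlljzlzyjllzylj) expands symbol-by-symbol to jl ljz lzy ljz jl ljz jl jl ljz lzy jl lzy lj ljz jl jl lzy lj jl ljz; joining the 20 pieces gives the next term.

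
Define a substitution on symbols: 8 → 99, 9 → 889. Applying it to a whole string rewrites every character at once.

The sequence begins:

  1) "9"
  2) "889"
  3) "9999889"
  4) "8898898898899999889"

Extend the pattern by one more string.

Rewriting the 19 symbols of 8898898898899999889 one by one yields 99 99 889 99 99 889 99 99 889 99 99 889 889 889 889 889 99 99 889; concatenated:

99998899999889999988999998898898898898899999889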